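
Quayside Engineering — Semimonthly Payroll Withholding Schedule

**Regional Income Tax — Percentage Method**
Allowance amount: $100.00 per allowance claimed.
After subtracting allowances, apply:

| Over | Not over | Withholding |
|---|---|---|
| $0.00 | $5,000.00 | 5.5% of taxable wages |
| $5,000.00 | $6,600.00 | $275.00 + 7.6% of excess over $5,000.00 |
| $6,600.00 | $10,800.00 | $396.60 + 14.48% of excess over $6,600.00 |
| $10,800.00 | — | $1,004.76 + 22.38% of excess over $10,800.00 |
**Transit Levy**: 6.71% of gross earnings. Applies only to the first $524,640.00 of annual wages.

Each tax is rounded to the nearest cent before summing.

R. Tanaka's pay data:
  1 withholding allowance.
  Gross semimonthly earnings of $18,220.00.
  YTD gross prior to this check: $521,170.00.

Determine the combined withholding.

Regional Income Tax: taxable = $18,220.00 − 1×$100.00 = $18,120.00
  $1,004.76 + 22.38% × ($18,120.00 − $10,800.00) = $1,004.76 + 22.38% × $7,320.00 = $2,642.98
Transit Levy: cap $524,640.00 − YTD $521,170.00 = $3,470.00 subject; 6.71% × $3,470.00 = $232.84
Total: $2,642.98 + $232.84 = $2,875.82

$2,875.82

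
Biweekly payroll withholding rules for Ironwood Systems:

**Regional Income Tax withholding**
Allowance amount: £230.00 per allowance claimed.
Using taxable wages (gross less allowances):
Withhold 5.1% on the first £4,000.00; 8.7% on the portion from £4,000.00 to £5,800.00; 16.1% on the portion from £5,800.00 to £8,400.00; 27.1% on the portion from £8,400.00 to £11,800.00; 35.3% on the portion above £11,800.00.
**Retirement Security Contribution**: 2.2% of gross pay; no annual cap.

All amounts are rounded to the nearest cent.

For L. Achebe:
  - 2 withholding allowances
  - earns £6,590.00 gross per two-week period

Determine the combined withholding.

Regional Income Tax: taxable = £6,590.00 − 2×£230.00 = £6,130.00
  £360.60 + 16.1% × (£6,130.00 − £5,800.00) = £360.60 + 16.1% × £330.00 = £413.73
Retirement Security Contribution: 2.2% × £6,590.00 = £144.98
Total: £413.73 + £144.98 = £558.71

£558.71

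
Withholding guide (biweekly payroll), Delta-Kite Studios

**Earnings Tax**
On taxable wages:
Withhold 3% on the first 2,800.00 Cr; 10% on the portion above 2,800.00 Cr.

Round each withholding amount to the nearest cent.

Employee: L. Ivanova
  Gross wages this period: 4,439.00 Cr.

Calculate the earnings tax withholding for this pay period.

Earnings Tax: taxable = 4,439.00 Cr
  84.00 Cr + 10% × (4,439.00 Cr − 2,800.00 Cr) = 84.00 Cr + 10% × 1,639.00 Cr = 247.90 Cr

247.90 Cr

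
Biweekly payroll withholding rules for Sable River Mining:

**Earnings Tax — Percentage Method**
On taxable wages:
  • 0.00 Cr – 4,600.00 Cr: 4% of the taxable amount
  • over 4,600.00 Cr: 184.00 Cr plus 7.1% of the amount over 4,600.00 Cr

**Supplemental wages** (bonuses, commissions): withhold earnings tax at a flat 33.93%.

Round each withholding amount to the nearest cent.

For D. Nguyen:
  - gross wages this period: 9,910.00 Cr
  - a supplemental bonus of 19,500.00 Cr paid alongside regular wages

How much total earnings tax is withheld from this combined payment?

Earnings Tax: taxable = 9,910.00 Cr
  184.00 Cr + 7.1% × (9,910.00 Cr − 4,600.00 Cr) = 184.00 Cr + 7.1% × 5,310.00 Cr = 561.01 Cr
Supplemental (33.93% flat on bonus): 33.93% × 19,500.00 Cr = 6,616.35 Cr
Total earnings tax: 561.01 Cr + 6,616.35 Cr = 7,177.36 Cr

7,177.36 Cr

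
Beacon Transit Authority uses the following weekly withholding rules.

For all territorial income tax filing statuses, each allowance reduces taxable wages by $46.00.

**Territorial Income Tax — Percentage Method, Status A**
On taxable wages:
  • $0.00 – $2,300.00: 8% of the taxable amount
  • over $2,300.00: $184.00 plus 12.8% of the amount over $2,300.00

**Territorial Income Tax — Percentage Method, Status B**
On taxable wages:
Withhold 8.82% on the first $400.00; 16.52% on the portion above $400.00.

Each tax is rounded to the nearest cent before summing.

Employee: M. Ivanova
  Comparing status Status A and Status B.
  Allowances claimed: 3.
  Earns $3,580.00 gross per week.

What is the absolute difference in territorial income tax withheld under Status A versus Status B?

$207.64

Territorial Income Tax (Status A): taxable = $3,580.00 − 3×$46.00 = $3,442.00
  $184.00 + 12.8% × ($3,442.00 − $2,300.00) = $184.00 + 12.8% × $1,142.00 = $330.18
Territorial Income Tax (Status B): taxable = $3,580.00 − 3×$46.00 = $3,442.00
  $35.28 + 16.52% × ($3,442.00 − $400.00) = $35.28 + 16.52% × $3,042.00 = $537.82
Difference: |$330.18 − $537.82| = $207.64 (higher under Status B)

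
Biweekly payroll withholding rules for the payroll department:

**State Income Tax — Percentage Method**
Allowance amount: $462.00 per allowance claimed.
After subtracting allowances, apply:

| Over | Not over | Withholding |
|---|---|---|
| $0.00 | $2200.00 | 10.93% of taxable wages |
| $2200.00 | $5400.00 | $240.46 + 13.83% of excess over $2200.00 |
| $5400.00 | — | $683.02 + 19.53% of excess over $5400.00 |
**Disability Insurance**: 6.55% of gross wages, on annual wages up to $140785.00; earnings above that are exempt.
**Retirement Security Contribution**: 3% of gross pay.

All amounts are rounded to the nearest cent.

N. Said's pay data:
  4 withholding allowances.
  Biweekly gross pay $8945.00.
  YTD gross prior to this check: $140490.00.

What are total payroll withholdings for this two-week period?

State Income Tax: taxable = $8945.00 − 4×$462.00 = $7097.00
  $683.02 + 19.53% × ($7097.00 − $5400.00) = $683.02 + 19.53% × $1697.00 = $1014.44
Disability Insurance: cap $140785.00 − YTD $140490.00 = $295.00 subject; 6.55% × $295.00 = $19.32
Retirement Security Contribution: 3% × $8945.00 = $268.35
Total: $1014.44 + $19.32 + $268.35 = $1302.11

$1302.11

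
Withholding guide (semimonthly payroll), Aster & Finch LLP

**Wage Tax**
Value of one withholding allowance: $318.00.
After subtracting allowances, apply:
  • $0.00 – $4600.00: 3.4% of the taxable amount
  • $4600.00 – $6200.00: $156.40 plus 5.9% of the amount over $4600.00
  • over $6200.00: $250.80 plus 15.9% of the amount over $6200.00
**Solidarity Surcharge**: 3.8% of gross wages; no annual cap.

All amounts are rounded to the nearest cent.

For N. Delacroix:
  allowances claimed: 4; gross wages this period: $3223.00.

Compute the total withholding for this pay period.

Wage Tax: taxable = $3223.00 − 4×$318.00 = $1951.00
  3.4% × $1951.00 = $66.33
Solidarity Surcharge: 3.8% × $3223.00 = $122.47
Total: $66.33 + $122.47 = $188.80

$188.80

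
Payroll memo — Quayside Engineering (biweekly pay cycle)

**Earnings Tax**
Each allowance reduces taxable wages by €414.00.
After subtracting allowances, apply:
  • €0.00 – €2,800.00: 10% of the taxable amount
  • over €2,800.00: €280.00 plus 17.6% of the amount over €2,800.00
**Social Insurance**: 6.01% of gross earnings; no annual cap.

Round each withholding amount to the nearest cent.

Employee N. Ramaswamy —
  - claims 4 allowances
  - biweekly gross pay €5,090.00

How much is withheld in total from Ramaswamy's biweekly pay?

Earnings Tax: taxable = €5,090.00 − 4×€414.00 = €3,434.00
  €280.00 + 17.6% × (€3,434.00 − €2,800.00) = €280.00 + 17.6% × €634.00 = €391.58
Social Insurance: 6.01% × €5,090.00 = €305.91
Total: €391.58 + €305.91 = €697.49

€697.49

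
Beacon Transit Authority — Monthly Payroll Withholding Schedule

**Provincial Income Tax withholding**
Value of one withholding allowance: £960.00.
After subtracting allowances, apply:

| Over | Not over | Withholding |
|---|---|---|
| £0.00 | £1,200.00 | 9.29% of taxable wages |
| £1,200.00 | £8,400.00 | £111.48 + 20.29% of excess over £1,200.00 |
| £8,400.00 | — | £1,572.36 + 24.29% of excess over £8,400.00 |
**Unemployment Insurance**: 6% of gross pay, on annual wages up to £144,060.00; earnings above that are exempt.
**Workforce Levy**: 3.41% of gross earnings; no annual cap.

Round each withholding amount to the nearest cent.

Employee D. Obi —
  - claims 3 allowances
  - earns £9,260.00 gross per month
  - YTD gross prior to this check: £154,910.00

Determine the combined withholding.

£1,478.27

Provincial Income Tax: taxable = £9,260.00 − 3×£960.00 = £6,380.00
  £111.48 + 20.29% × (£6,380.00 − £1,200.00) = £111.48 + 20.29% × £5,180.00 = £1,162.50
Unemployment Insurance: YTD £154,910.00 ≥ cap £144,060.00 → £0.00
Workforce Levy: 3.41% × £9,260.00 = £315.77
Total: £1,162.50 + £0.00 + £315.77 = £1,478.27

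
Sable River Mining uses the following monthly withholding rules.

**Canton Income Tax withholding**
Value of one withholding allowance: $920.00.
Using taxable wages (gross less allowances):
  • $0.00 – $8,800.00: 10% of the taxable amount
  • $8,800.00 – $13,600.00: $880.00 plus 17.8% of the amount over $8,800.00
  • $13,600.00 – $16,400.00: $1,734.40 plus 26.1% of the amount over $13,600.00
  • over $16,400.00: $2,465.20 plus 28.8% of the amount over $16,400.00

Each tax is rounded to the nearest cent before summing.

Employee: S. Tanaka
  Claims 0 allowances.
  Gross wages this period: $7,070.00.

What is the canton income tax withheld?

$707.00

Canton Income Tax: taxable = $7,070.00
  10% × $7,070.00 = $707.00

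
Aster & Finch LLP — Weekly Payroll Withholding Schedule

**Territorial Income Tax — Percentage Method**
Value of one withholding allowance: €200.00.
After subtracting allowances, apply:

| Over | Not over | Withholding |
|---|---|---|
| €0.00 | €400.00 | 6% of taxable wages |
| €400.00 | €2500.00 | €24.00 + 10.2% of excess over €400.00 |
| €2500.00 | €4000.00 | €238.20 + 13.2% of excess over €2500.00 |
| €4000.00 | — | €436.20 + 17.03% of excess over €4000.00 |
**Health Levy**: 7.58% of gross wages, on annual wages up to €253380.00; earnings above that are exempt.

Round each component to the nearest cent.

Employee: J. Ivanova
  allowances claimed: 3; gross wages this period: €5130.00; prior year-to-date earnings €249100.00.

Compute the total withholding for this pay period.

€850.88

Territorial Income Tax: taxable = €5130.00 − 3×€200.00 = €4530.00
  €436.20 + 17.03% × (€4530.00 − €4000.00) = €436.20 + 17.03% × €530.00 = €526.46
Health Levy: cap €253380.00 − YTD €249100.00 = €4280.00 subject; 7.58% × €4280.00 = €324.42
Total: €526.46 + €324.42 = €850.88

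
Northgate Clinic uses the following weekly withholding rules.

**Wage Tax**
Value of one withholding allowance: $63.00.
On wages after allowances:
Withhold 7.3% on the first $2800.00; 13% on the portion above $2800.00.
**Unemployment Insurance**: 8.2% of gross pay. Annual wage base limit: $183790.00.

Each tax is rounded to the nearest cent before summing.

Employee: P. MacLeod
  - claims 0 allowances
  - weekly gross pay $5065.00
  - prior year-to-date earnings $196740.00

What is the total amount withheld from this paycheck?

$498.85

Wage Tax: taxable = $5065.00
  $204.40 + 13% × ($5065.00 − $2800.00) = $204.40 + 13% × $2265.00 = $498.85
Unemployment Insurance: YTD $196740.00 ≥ cap $183790.00 → $0.00
Total: $498.85 + $0.00 = $498.85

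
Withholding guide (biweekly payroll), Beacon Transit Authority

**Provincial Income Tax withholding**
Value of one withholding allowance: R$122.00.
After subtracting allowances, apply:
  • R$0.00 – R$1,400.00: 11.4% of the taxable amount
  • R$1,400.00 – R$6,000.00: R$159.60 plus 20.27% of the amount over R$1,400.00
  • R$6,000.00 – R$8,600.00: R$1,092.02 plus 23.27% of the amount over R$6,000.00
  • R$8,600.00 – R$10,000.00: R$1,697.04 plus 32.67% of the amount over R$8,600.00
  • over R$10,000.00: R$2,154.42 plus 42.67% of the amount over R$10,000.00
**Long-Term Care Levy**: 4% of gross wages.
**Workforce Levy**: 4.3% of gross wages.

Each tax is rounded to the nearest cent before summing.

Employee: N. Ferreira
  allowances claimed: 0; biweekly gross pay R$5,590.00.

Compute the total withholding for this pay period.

Provincial Income Tax: taxable = R$5,590.00
  R$159.60 + 20.27% × (R$5,590.00 − R$1,400.00) = R$159.60 + 20.27% × R$4,190.00 = R$1,008.91
Long-Term Care Levy: 4% × R$5,590.00 = R$223.60
Workforce Levy: 4.3% × R$5,590.00 = R$240.37
Total: R$1,008.91 + R$223.60 + R$240.37 = R$1,472.88

R$1,472.88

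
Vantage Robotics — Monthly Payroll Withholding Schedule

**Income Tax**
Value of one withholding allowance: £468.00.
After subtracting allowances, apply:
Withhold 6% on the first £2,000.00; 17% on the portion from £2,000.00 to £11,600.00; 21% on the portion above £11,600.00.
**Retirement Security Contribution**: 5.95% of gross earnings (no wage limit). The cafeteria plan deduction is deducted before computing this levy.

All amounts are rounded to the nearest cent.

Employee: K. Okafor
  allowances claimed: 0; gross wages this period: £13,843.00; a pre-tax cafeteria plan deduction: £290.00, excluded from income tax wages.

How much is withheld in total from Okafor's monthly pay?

Income Tax: taxable = £13,843.00 − £290.00 = £13,553.00
  £1,752.00 + 21% × (£13,553.00 − £11,600.00) = £1,752.00 + 21% × £1,953.00 = £2,162.13
Retirement Security Contribution: 5.95% × £13,553.00 = £806.40
Total: £2,162.13 + £806.40 = £2,968.53

£2,968.53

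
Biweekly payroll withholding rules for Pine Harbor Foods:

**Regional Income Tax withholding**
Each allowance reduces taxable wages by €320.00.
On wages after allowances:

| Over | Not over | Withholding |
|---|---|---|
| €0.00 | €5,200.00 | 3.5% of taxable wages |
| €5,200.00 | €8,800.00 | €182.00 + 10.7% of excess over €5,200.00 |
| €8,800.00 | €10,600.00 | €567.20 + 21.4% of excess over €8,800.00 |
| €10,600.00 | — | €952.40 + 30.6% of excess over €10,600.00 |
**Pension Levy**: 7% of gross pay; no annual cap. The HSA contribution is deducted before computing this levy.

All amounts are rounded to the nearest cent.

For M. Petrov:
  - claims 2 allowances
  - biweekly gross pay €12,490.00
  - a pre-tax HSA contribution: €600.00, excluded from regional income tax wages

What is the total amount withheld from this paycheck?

Regional Income Tax: taxable = €12,490.00 − €600.00 − 2×€320.00 = €11,250.00
  €952.40 + 30.6% × (€11,250.00 − €10,600.00) = €952.40 + 30.6% × €650.00 = €1,151.30
Pension Levy: 7% × €11,890.00 = €832.30
Total: €1,151.30 + €832.30 = €1,983.60

€1,983.60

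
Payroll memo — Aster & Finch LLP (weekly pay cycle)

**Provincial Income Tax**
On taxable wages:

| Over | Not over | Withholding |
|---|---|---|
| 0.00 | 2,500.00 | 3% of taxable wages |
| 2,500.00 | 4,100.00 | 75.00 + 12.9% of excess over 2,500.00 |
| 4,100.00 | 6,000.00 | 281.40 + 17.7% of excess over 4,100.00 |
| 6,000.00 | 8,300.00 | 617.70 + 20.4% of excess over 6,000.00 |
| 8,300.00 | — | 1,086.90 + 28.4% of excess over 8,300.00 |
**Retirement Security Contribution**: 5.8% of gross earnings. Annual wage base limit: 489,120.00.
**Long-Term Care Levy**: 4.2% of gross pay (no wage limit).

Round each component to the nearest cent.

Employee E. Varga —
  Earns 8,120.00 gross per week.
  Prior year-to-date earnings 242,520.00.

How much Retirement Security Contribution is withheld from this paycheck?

Retirement Security Contribution: 5.8% × 8,120.00 = 470.96

470.96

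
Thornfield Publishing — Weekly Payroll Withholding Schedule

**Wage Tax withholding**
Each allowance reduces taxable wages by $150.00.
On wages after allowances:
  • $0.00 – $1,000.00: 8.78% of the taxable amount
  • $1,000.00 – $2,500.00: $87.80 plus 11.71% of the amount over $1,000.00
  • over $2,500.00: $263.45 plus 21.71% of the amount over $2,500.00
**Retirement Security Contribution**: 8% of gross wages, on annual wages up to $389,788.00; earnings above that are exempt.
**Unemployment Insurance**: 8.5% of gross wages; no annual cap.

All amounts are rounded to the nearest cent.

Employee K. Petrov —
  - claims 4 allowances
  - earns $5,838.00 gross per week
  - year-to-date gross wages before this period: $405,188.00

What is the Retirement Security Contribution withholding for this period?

Retirement Security Contribution: YTD $405,188.00 ≥ cap $389,788.00 → $0.00

$0.00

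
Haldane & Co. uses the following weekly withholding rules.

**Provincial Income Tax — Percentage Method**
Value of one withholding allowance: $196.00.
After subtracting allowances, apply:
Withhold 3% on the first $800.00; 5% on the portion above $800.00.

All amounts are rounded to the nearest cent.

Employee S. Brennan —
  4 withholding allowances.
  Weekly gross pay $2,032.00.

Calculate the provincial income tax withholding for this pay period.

$46.40

Provincial Income Tax: taxable = $2,032.00 − 4×$196.00 = $1,248.00
  $24.00 + 5% × ($1,248.00 − $800.00) = $24.00 + 5% × $448.00 = $46.40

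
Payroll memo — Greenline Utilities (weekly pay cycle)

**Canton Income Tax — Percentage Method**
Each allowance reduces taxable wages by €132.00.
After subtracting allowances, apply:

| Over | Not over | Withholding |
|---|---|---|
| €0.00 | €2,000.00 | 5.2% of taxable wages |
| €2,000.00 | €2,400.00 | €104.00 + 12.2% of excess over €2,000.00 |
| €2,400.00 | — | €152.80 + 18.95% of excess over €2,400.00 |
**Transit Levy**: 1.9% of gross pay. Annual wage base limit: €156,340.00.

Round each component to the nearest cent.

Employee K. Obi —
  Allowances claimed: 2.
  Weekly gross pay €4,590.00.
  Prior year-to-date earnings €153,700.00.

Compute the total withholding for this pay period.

Canton Income Tax: taxable = €4,590.00 − 2×€132.00 = €4,326.00
  €152.80 + 18.95% × (€4,326.00 − €2,400.00) = €152.80 + 18.95% × €1,926.00 = €517.78
Transit Levy: cap €156,340.00 − YTD €153,700.00 = €2,640.00 subject; 1.9% × €2,640.00 = €50.16
Total: €517.78 + €50.16 = €567.94

€567.94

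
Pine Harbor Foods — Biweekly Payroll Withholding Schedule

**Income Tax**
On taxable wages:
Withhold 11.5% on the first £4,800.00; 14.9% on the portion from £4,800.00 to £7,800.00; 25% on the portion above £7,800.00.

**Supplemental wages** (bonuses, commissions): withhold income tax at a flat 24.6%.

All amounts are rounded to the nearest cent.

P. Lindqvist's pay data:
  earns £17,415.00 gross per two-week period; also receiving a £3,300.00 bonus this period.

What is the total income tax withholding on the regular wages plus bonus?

Income Tax: taxable = £17,415.00
  £999.00 + 25% × (£17,415.00 − £7,800.00) = £999.00 + 25% × £9,615.00 = £3,402.75
Supplemental (24.6% flat on bonus): 24.6% × £3,300.00 = £811.80
Total income tax: £3,402.75 + £811.80 = £4,214.55

£4,214.55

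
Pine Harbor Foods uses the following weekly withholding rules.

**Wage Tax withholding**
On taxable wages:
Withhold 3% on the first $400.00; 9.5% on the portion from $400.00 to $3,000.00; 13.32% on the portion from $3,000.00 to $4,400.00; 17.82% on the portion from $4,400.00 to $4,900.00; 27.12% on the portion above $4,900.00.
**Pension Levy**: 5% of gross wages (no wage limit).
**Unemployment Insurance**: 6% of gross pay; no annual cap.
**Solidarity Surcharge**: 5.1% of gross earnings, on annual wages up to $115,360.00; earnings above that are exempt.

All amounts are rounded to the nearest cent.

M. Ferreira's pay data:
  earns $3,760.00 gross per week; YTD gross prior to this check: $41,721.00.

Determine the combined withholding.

Wage Tax: taxable = $3,760.00
  $259.00 + 13.32% × ($3,760.00 − $3,000.00) = $259.00 + 13.32% × $760.00 = $360.23
Pension Levy: 5% × $3,760.00 = $188.00
Unemployment Insurance: 6% × $3,760.00 = $225.60
Solidarity Surcharge: 5.1% × $3,760.00 = $191.76
Total: $360.23 + $188.00 + $225.60 + $191.76 = $965.59

$965.59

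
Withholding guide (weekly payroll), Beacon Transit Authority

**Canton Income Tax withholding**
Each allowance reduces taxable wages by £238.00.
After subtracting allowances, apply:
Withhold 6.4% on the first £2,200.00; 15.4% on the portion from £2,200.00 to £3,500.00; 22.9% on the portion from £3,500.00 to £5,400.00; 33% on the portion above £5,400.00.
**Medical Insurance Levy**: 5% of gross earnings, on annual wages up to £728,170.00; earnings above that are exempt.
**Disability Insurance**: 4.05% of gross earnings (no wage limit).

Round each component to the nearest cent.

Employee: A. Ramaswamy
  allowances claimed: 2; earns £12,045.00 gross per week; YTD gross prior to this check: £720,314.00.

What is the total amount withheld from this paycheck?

Canton Income Tax: taxable = £12,045.00 − 2×£238.00 = £11,569.00
  £776.10 + 33% × (£11,569.00 − £5,400.00) = £776.10 + 33% × £6,169.00 = £2,811.87
Medical Insurance Levy: cap £728,170.00 − YTD £720,314.00 = £7,856.00 subject; 5% × £7,856.00 = £392.80
Disability Insurance: 4.05% × £12,045.00 = £487.82
Total: £2,811.87 + £392.80 + £487.82 = £3,692.49

£3,692.49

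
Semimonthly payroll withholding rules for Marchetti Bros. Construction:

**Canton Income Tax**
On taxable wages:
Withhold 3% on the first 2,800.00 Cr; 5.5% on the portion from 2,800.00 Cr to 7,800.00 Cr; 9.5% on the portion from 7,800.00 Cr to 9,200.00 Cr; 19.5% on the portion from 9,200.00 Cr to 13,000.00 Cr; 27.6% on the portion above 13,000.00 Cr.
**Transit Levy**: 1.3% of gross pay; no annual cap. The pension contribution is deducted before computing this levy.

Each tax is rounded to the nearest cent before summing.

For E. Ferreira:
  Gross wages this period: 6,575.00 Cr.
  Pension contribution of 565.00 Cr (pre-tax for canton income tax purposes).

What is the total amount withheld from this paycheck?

338.68 Cr

Canton Income Tax: taxable = 6,575.00 Cr − 565.00 Cr = 6,010.00 Cr
  84.00 Cr + 5.5% × (6,010.00 Cr − 2,800.00 Cr) = 84.00 Cr + 5.5% × 3,210.00 Cr = 260.55 Cr
Transit Levy: 1.3% × 6,010.00 Cr = 78.13 Cr
Total: 260.55 Cr + 78.13 Cr = 338.68 Cr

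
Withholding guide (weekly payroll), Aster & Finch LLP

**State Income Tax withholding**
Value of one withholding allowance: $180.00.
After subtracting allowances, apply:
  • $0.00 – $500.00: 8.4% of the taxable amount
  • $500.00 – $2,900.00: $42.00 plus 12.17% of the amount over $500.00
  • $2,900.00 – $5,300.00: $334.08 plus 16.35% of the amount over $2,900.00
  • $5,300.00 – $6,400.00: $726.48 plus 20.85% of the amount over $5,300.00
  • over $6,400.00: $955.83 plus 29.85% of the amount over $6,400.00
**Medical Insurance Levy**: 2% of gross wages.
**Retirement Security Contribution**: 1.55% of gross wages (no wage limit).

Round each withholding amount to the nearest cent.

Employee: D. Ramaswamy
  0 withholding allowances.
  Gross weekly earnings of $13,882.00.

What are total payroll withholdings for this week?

State Income Tax: taxable = $13,882.00
  $955.83 + 29.85% × ($13,882.00 − $6,400.00) = $955.83 + 29.85% × $7,482.00 = $3,189.21
Medical Insurance Levy: 2% × $13,882.00 = $277.64
Retirement Security Contribution: 1.55% × $13,882.00 = $215.17
Total: $3,189.21 + $277.64 + $215.17 = $3,682.02

$3,682.02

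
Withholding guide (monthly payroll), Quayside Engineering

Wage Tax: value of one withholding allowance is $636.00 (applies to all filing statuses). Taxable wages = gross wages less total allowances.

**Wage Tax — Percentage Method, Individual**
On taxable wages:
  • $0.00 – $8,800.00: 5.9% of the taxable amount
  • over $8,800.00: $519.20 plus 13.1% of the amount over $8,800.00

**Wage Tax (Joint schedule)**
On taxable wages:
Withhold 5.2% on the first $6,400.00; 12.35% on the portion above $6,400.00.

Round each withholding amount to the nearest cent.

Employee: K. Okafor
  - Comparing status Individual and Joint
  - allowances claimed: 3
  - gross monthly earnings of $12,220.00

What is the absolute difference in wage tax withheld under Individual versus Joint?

$98.66

Wage Tax (Individual): taxable = $12,220.00 − 3×$636.00 = $10,312.00
  $519.20 + 13.1% × ($10,312.00 − $8,800.00) = $519.20 + 13.1% × $1,512.00 = $717.27
Wage Tax (Joint): taxable = $12,220.00 − 3×$636.00 = $10,312.00
  $332.80 + 12.35% × ($10,312.00 − $6,400.00) = $332.80 + 12.35% × $3,912.00 = $815.93
Difference: |$717.27 − $815.93| = $98.66 (higher under Joint)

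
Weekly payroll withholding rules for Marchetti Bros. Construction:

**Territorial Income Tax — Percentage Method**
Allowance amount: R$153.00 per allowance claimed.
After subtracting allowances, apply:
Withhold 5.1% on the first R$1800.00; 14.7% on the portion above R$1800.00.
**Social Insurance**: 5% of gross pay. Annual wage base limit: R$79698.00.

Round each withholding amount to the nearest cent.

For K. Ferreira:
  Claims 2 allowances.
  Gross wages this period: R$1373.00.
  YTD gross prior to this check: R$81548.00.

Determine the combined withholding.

R$54.42

Territorial Income Tax: taxable = R$1373.00 − 2×R$153.00 = R$1067.00
  5.1% × R$1067.00 = R$54.42
Social Insurance: YTD R$81548.00 ≥ cap R$79698.00 → R$0.00
Total: R$54.42 + R$0.00 = R$54.42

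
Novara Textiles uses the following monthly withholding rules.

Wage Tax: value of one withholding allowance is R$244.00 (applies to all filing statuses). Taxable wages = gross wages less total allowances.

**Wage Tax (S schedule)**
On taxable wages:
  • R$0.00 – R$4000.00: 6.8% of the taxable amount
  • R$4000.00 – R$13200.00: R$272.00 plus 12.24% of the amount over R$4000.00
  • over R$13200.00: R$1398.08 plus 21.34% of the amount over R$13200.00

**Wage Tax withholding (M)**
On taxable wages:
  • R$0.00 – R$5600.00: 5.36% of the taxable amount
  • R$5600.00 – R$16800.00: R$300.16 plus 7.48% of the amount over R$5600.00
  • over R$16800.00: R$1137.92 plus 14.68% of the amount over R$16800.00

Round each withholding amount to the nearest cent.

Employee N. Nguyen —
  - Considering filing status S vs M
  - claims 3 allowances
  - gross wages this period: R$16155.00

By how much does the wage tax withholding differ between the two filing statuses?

Wage Tax (S): taxable = R$16155.00 − 3×R$244.00 = R$15423.00
  R$1398.08 + 21.34% × (R$15423.00 − R$13200.00) = R$1398.08 + 21.34% × R$2223.00 = R$1872.47
Wage Tax (M): taxable = R$16155.00 − 3×R$244.00 = R$15423.00
  R$300.16 + 7.48% × (R$15423.00 − R$5600.00) = R$300.16 + 7.48% × R$9823.00 = R$1034.92
Difference: |R$1872.47 − R$1034.92| = R$837.55 (higher under S)

R$837.55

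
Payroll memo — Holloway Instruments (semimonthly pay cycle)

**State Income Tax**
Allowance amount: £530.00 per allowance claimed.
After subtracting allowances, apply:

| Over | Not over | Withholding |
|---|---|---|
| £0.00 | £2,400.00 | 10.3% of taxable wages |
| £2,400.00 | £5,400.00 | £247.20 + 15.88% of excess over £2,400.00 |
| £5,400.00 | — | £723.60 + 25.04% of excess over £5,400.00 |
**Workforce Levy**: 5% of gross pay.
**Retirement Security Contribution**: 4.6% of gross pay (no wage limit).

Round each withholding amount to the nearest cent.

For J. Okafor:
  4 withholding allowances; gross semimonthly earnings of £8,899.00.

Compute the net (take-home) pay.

£6,975.80

State Income Tax: taxable = £8,899.00 − 4×£530.00 = £6,779.00
  £723.60 + 25.04% × (£6,779.00 − £5,400.00) = £723.60 + 25.04% × £1,379.00 = £1,068.90
Workforce Levy: 5% × £8,899.00 = £444.95
Retirement Security Contribution: 4.6% × £8,899.00 = £409.35
Total withheld: £1,068.90 + £444.95 + £409.35 = £1,923.20
Net pay: £8,899.00 − £1,923.20 = £6,975.80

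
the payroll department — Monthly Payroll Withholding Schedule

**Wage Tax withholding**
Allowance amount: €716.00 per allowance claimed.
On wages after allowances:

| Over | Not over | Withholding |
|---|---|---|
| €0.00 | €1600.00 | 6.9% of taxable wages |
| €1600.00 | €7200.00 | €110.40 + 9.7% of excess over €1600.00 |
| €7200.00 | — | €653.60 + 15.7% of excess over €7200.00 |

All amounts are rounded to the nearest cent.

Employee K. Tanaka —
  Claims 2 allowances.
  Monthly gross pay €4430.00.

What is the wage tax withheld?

Wage Tax: taxable = €4430.00 − 2×€716.00 = €2998.00
  €110.40 + 9.7% × (€2998.00 − €1600.00) = €110.40 + 9.7% × €1398.00 = €246.01

€246.01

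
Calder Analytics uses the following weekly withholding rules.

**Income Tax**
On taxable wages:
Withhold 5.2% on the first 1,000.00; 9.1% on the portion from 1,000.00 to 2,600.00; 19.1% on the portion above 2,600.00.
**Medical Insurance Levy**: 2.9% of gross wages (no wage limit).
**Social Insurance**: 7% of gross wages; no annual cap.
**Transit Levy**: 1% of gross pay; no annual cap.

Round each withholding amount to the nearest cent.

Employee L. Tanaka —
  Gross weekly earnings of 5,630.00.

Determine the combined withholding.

1,390.00

Income Tax: taxable = 5,630.00
  197.60 + 19.1% × (5,630.00 − 2,600.00) = 197.60 + 19.1% × 3,030.00 = 776.33
Medical Insurance Levy: 2.9% × 5,630.00 = 163.27
Social Insurance: 7% × 5,630.00 = 394.10
Transit Levy: 1% × 5,630.00 = 56.30
Total: 776.33 + 163.27 + 394.10 + 56.30 = 1,390.00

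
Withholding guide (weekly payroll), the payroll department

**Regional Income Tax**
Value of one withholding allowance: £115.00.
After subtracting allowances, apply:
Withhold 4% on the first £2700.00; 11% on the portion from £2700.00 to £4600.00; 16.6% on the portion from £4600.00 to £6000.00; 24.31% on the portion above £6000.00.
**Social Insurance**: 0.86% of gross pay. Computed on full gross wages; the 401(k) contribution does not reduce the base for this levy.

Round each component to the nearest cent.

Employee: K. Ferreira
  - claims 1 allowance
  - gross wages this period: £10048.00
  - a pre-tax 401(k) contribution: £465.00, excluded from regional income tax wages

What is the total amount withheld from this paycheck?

Regional Income Tax: taxable = £10048.00 − £465.00 − 1×£115.00 = £9468.00
  £549.40 + 24.31% × (£9468.00 − £6000.00) = £549.40 + 24.31% × £3468.00 = £1392.47
Social Insurance: 0.86% × £10048.00 = £86.41
Total: £1392.47 + £86.41 = £1478.88

£1478.88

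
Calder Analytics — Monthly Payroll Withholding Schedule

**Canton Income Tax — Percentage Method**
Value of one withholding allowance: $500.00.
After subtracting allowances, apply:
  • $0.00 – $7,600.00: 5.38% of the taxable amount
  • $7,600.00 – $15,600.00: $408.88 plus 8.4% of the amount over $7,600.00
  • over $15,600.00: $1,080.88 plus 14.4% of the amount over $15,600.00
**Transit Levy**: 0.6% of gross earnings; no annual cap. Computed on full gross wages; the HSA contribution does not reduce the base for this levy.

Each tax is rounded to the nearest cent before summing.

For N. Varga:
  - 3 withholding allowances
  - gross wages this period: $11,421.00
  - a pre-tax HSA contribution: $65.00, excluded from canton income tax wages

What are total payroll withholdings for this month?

$666.91

Canton Income Tax: taxable = $11,421.00 − $65.00 − 3×$500.00 = $9,856.00
  $408.88 + 8.4% × ($9,856.00 − $7,600.00) = $408.88 + 8.4% × $2,256.00 = $598.38
Transit Levy: 0.6% × $11,421.00 = $68.53
Total: $598.38 + $68.53 = $666.91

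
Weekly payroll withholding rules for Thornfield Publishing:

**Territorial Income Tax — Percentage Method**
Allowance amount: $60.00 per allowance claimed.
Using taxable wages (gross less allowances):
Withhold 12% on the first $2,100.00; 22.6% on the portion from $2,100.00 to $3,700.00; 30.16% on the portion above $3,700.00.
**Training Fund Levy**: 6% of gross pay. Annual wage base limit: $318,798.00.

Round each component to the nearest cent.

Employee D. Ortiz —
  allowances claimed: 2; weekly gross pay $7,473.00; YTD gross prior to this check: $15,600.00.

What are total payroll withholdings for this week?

$2,163.72

Territorial Income Tax: taxable = $7,473.00 − 2×$60.00 = $7,353.00
  $613.60 + 30.16% × ($7,353.00 − $3,700.00) = $613.60 + 30.16% × $3,653.00 = $1,715.34
Training Fund Levy: 6% × $7,473.00 = $448.38
Total: $1,715.34 + $448.38 = $2,163.72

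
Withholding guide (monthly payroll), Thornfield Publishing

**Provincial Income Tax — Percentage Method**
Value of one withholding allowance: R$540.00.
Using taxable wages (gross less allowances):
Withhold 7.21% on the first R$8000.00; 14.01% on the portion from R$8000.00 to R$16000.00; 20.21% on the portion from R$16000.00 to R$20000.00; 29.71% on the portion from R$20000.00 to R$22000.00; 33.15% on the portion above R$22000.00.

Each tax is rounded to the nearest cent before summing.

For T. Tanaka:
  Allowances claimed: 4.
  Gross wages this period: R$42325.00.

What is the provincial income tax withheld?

R$9121.90

Provincial Income Tax: taxable = R$42325.00 − 4×R$540.00 = R$40165.00
  R$3100.20 + 33.15% × (R$40165.00 − R$22000.00) = R$3100.20 + 33.15% × R$18165.00 = R$9121.90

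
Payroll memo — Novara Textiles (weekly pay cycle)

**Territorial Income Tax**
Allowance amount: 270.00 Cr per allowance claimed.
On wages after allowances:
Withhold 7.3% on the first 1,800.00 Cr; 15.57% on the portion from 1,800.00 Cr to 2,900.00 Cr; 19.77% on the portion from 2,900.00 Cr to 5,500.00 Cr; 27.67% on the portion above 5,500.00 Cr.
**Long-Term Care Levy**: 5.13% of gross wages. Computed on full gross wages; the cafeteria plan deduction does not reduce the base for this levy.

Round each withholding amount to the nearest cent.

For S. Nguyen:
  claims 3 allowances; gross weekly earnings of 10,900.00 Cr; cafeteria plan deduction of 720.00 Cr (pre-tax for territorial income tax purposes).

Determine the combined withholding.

Territorial Income Tax: taxable = 10,900.00 Cr − 720.00 Cr − 3×270.00 Cr = 9,370.00 Cr
  816.69 Cr + 27.67% × (9,370.00 Cr − 5,500.00 Cr) = 816.69 Cr + 27.67% × 3,870.00 Cr = 1,887.52 Cr
Long-Term Care Levy: 5.13% × 10,900.00 Cr = 559.17 Cr
Total: 1,887.52 Cr + 559.17 Cr = 2,446.69 Cr

2,446.69 Cr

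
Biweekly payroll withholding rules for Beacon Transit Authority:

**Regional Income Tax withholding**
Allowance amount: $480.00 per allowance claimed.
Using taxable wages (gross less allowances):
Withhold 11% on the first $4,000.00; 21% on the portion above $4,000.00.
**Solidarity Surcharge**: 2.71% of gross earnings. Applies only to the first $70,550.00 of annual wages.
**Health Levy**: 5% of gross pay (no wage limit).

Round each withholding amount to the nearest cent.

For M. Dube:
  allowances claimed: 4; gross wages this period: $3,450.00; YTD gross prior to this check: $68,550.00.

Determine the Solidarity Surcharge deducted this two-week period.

$54.20

Solidarity Surcharge: cap $70,550.00 − YTD $68,550.00 = $2,000.00 subject; 2.71% × $2,000.00 = $54.20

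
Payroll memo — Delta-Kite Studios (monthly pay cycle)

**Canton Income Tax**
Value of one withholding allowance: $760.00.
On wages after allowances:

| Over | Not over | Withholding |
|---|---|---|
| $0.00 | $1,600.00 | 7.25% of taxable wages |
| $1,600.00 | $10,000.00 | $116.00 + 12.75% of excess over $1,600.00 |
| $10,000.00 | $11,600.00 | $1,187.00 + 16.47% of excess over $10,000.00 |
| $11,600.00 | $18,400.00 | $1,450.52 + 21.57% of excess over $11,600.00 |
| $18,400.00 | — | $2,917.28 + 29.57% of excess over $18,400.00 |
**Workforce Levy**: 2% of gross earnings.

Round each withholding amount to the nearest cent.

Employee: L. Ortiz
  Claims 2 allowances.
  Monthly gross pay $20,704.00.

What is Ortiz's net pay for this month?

$17,140.81

Canton Income Tax: taxable = $20,704.00 − 2×$760.00 = $19,184.00
  $2,917.28 + 29.57% × ($19,184.00 − $18,400.00) = $2,917.28 + 29.57% × $784.00 = $3,149.11
Workforce Levy: 2% × $20,704.00 = $414.08
Total withheld: $3,149.11 + $414.08 = $3,563.19
Net pay: $20,704.00 − $3,563.19 = $17,140.81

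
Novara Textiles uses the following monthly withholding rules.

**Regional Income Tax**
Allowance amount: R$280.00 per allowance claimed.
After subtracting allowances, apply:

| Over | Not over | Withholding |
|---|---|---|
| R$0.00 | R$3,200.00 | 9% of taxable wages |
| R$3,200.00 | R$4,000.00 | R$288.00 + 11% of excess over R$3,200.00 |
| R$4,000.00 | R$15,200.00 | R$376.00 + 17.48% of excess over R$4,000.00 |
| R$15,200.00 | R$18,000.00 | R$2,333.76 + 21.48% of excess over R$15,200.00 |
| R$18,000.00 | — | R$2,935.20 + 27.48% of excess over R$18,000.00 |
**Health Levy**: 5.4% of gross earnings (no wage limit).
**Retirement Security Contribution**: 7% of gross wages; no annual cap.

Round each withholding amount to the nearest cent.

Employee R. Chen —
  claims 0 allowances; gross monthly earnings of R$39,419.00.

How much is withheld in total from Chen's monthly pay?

R$13,709.10

Regional Income Tax: taxable = R$39,419.00
  R$2,935.20 + 27.48% × (R$39,419.00 − R$18,000.00) = R$2,935.20 + 27.48% × R$21,419.00 = R$8,821.14
Health Levy: 5.4% × R$39,419.00 = R$2,128.63
Retirement Security Contribution: 7% × R$39,419.00 = R$2,759.33
Total: R$8,821.14 + R$2,128.63 + R$2,759.33 = R$13,709.10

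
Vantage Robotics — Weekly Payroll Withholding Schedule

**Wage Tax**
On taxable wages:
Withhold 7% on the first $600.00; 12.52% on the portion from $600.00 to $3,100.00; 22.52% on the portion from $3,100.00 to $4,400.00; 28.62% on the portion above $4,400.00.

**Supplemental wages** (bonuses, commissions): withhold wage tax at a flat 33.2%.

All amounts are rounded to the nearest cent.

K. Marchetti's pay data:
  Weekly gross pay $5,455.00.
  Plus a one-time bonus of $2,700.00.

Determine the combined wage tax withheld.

Wage Tax: taxable = $5,455.00
  $647.76 + 28.62% × ($5,455.00 − $4,400.00) = $647.76 + 28.62% × $1,055.00 = $949.70
Supplemental (33.2% flat on bonus): 33.2% × $2,700.00 = $896.40
Total wage tax: $949.70 + $896.40 = $1,846.10

$1,846.10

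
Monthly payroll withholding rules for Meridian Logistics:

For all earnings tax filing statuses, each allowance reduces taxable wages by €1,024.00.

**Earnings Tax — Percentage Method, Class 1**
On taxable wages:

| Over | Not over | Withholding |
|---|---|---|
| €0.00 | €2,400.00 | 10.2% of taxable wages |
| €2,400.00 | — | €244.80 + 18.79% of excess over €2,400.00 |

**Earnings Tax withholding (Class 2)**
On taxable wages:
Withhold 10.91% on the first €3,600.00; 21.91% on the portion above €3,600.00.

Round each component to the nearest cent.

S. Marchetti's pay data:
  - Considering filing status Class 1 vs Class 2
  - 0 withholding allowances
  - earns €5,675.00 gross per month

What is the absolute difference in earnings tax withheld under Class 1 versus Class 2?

Earnings Tax (Class 1): taxable = €5,675.00
  €244.80 + 18.79% × (€5,675.00 − €2,400.00) = €244.80 + 18.79% × €3,275.00 = €860.17
Earnings Tax (Class 2): taxable = €5,675.00
  €392.76 + 21.91% × (€5,675.00 − €3,600.00) = €392.76 + 21.91% × €2,075.00 = €847.39
Difference: |€860.17 − €847.39| = €12.78 (higher under Class 1)

€12.78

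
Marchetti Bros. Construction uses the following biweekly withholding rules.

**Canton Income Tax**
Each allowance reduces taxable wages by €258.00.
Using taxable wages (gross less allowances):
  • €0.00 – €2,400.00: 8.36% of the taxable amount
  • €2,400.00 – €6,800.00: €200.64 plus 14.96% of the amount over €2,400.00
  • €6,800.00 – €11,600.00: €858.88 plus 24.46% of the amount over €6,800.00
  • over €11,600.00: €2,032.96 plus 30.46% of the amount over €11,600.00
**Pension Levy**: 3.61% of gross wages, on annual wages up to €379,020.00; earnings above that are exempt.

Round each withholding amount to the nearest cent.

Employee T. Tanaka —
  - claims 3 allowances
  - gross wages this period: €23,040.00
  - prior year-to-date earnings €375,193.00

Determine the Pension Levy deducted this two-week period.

€138.15

Pension Levy: cap €379,020.00 − YTD €375,193.00 = €3,827.00 subject; 3.61% × €3,827.00 = €138.15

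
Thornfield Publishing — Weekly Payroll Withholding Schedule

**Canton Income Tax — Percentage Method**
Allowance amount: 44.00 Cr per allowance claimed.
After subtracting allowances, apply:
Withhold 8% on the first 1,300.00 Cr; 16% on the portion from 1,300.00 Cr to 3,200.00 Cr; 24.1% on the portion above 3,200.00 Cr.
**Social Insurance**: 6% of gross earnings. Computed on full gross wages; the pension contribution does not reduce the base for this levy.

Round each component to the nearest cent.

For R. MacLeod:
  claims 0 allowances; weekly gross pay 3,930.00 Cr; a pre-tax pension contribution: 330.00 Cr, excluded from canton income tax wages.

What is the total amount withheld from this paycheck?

740.20 Cr

Canton Income Tax: taxable = 3,930.00 Cr − 330.00 Cr = 3,600.00 Cr
  408.00 Cr + 24.1% × (3,600.00 Cr − 3,200.00 Cr) = 408.00 Cr + 24.1% × 400.00 Cr = 504.40 Cr
Social Insurance: 6% × 3,930.00 Cr = 235.80 Cr
Total: 504.40 Cr + 235.80 Cr = 740.20 Cr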